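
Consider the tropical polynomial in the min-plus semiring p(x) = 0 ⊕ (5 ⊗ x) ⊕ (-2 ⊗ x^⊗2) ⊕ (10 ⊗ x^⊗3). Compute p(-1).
p(-1) = -4

A tropical monomial a ⊗ x^⊗i evaluates to a + i · x. Evaluating each term at x = -1:
  Term 0 contributes 0 + 0 · -1 = 0
  Term 1 contributes 5 + 1 · -1 = 4
  Term 2 contributes -2 + 2 · -1 = -4
  Term 3 contributes 10 + 3 · -1 = 7
p(-1) = ⊕ of these = min[0, 4, -4, 7] = -4.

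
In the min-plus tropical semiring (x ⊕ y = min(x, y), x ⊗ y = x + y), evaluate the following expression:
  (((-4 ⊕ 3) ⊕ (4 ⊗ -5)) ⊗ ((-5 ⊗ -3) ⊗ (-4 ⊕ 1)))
(((-4 ⊕ 3) ⊕ (4 ⊗ -5)) ⊗ ((-5 ⊗ -3) ⊗ (-4 ⊕ 1))) = -16

Expand innermost to outermost. Recall ⊕ takes the minimum of its arguments and ⊗ takes their sum. Working out the expression (((-4 ⊕ 3) ⊕ (4 ⊗ -5)) ⊗ ((-5 ⊗ -3) ⊗ (-4 ⊕ 1))) gives -16.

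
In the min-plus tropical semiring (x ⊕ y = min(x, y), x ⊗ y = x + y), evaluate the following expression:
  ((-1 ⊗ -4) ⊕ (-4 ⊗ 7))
((-1 ⊗ -4) ⊕ (-4 ⊗ 7)) = -5

Expand innermost to outermost. Recall ⊕ takes the minimum of its arguments and ⊗ takes their sum. Working out the expression ((-1 ⊗ -4) ⊕ (-4 ⊗ 7)) gives -5.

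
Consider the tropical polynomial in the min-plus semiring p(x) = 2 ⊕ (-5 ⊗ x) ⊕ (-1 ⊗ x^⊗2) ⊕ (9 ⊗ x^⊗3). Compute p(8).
p(8) = 2

A tropical monomial a ⊗ x^⊗i evaluates to a + i · x. Evaluating each term at x = 8:
  Term 0 contributes 2 + 0 · 8 = 2
  Term 1 contributes -5 + 1 · 8 = 3
  Term 2 contributes -1 + 2 · 8 = 15
  Term 3 contributes 9 + 3 · 8 = 33
p(8) = ⊕ of these = min[2, 3, 15, 33] = 2.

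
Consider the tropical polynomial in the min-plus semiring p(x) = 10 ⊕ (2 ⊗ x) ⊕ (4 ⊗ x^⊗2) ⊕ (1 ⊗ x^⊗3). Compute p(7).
p(7) = 9

A tropical monomial a ⊗ x^⊗i evaluates to a + i · x. Evaluating each term at x = 7:
  Term 0 contributes 10 + 0 · 7 = 10
  Term 1 contributes 2 + 1 · 7 = 9
  Term 2 contributes 4 + 2 · 7 = 18
  Term 3 contributes 1 + 3 · 7 = 22
p(7) = ⊕ of these = min[10, 9, 18, 22] = 9.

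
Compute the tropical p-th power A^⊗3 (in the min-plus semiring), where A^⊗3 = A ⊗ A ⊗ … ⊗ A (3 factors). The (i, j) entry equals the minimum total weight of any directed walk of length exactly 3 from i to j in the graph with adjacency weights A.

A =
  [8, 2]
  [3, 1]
A^⊗3 =
  [6, 4]
  [5, 3]

Each entry (A^⊗3)_ij equals the minimum over all length-3 walks i = v_0 → v_1 → … → v_3 = j of Σ_t A[v_t][v_{t+1}]. For example, for (i, j) = (0, 1) we minimise over 4 possible intermediate vertex sequences; the minimum is 4, attained along the walk 0 → 1 → 1 → 1.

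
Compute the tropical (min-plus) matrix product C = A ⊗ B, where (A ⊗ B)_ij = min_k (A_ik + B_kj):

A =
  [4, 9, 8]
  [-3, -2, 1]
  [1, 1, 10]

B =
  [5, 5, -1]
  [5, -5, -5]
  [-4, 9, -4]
A ⊗ B =
  [4, 4, 3]
  [-3, -7, -7]
  [6, -4, -4]

Apply the min-plus product entry-by-entry:
  C[0][0] = min over k of (A[0][0] + B[0][0] = 4 + 5 = 9, A[0][1] + B[1][0] = 9 + 5 = 14, A[0][2] + B[2][0] = 8 + -4 = 4) = 4 (attained at k = 2)
  C[0][1] = min over k of (A[0][0] + B[0][1] = 4 + 5 = 9, A[0][1] + B[1][1] = 9 + -5 = 4, A[0][2] + B[2][1] = 8 + 9 = 17) = 4 (attained at k = 1)
  C[0][2] = min over k of (A[0][0] + B[0][2] = 4 + -1 = 3, A[0][1] + B[1][2] = 9 + -5 = 4, A[0][2] + B[2][2] = 8 + -4 = 4) = 3 (attained at k = 0)
  C[1][0] = min over k of (A[1][0] + B[0][0] = -3 + 5 = 2, A[1][1] + B[1][0] = -2 + 5 = 3, A[1][2] + B[2][0] = 1 + -4 = -3) = -3 (attained at k = 2)
  C[1][1] = min over k of (A[1][0] + B[0][1] = -3 + 5 = 2, A[1][1] + B[1][1] = -2 + -5 = -7, A[1][2] + B[2][1] = 1 + 9 = 10) = -7 (attained at k = 1)
  C[1][2] = min over k of (A[1][0] + B[0][2] = -3 + -1 = -4, A[1][1] + B[1][2] = -2 + -5 = -7, A[1][2] + B[2][2] = 1 + -4 = -3) = -7 (attained at k = 1)
  C[2][0] = min over k of (A[2][0] + B[0][0] = 1 + 5 = 6, A[2][1] + B[1][0] = 1 + 5 = 6, A[2][2] + B[2][0] = 10 + -4 = 6) = 6 (attained at k = 0)
  C[2][1] = min over k of (A[2][0] + B[0][1] = 1 + 5 = 6, A[2][1] + B[1][1] = 1 + -5 = -4, A[2][2] + B[2][1] = 10 + 9 = 19) = -4 (attained at k = 1)
  C[2][2] = min over k of (A[2][0] + B[0][2] = 1 + -1 = 0, A[2][1] + B[1][2] = 1 + -5 = -4, A[2][2] + B[2][2] = 10 + -4 = 6) = -4 (attained at k = 1)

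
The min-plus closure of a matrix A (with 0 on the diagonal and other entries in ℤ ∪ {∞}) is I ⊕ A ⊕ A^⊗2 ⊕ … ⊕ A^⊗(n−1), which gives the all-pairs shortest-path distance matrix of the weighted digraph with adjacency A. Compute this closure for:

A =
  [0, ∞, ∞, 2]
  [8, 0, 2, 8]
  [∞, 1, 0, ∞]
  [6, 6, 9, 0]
Closure =
  [0, 8, 10, 2]
  [8, 0, 2, 8]
  [9, 1, 0, 9]
  [6, 6, 8, 0]

This is the Floyd-Warshall all-pairs shortest-path computation. For each intermediate vertex k = 0, 1, …, 3, update dist[i][j] ← min(dist[i][j], dist[i][k] + dist[k][j]). The final matrix gives, for each (i, j), the minimum total weight of any directed path from i to j (possibly empty when i = j).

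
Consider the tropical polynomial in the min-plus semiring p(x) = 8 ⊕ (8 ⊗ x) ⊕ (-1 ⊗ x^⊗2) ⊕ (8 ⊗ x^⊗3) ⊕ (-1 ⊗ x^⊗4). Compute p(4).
p(4) = 7

A tropical monomial a ⊗ x^⊗i evaluates to a + i · x. Evaluating each term at x = 4:
  Term 0 contributes 8 + 0 · 4 = 8
  Term 1 contributes 8 + 1 · 4 = 12
  Term 2 contributes -1 + 2 · 4 = 7
  Term 3 contributes 8 + 3 · 4 = 20
  Term 4 contributes -1 + 4 · 4 = 15
p(4) = ⊕ of these = min[8, 12, 7, 20, 15] = 7.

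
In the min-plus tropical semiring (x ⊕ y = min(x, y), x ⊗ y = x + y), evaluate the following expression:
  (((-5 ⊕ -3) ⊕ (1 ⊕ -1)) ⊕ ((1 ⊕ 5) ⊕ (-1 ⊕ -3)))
(((-5 ⊕ -3) ⊕ (1 ⊕ -1)) ⊕ ((1 ⊕ 5) ⊕ (-1 ⊕ -3))) = -5

Expand innermost to outermost. Recall ⊕ takes the minimum of its arguments and ⊗ takes their sum. Working out the expression (((-5 ⊕ -3) ⊕ (1 ⊕ -1)) ⊕ ((1 ⊕ 5) ⊕ (-1 ⊕ -3))) gives -5.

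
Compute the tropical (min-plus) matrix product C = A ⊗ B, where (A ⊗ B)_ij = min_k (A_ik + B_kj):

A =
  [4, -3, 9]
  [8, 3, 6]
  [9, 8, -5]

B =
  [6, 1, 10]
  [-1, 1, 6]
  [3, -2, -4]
A ⊗ B =
  [-4, -2, 3]
  [2, 4, 2]
  [-2, -7, -9]

Apply the min-plus product entry-by-entry:
  C[0][0] = min over k of (A[0][0] + B[0][0] = 4 + 6 = 10, A[0][1] + B[1][0] = -3 + -1 = -4, A[0][2] + B[2][0] = 9 + 3 = 12) = -4 (attained at k = 1)
  C[0][1] = min over k of (A[0][0] + B[0][1] = 4 + 1 = 5, A[0][1] + B[1][1] = -3 + 1 = -2, A[0][2] + B[2][1] = 9 + -2 = 7) = -2 (attained at k = 1)
  C[0][2] = min over k of (A[0][0] + B[0][2] = 4 + 10 = 14, A[0][1] + B[1][2] = -3 + 6 = 3, A[0][2] + B[2][2] = 9 + -4 = 5) = 3 (attained at k = 1)
  C[1][0] = min over k of (A[1][0] + B[0][0] = 8 + 6 = 14, A[1][1] + B[1][0] = 3 + -1 = 2, A[1][2] + B[2][0] = 6 + 3 = 9) = 2 (attained at k = 1)
  C[1][1] = min over k of (A[1][0] + B[0][1] = 8 + 1 = 9, A[1][1] + B[1][1] = 3 + 1 = 4, A[1][2] + B[2][1] = 6 + -2 = 4) = 4 (attained at k = 1)
  C[1][2] = min over k of (A[1][0] + B[0][2] = 8 + 10 = 18, A[1][1] + B[1][2] = 3 + 6 = 9, A[1][2] + B[2][2] = 6 + -4 = 2) = 2 (attained at k = 2)
  C[2][0] = min over k of (A[2][0] + B[0][0] = 9 + 6 = 15, A[2][1] + B[1][0] = 8 + -1 = 7, A[2][2] + B[2][0] = -5 + 3 = -2) = -2 (attained at k = 2)
  C[2][1] = min over k of (A[2][0] + B[0][1] = 9 + 1 = 10, A[2][1] + B[1][1] = 8 + 1 = 9, A[2][2] + B[2][1] = -5 + -2 = -7) = -7 (attained at k = 2)
  C[2][2] = min over k of (A[2][0] + B[0][2] = 9 + 10 = 19, A[2][1] + B[1][2] = 8 + 6 = 14, A[2][2] + B[2][2] = -5 + -4 = -9) = -9 (attained at k = 2)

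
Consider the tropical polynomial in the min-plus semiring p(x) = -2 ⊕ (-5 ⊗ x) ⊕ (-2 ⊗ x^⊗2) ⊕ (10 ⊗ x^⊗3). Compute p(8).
p(8) = -2

A tropical monomial a ⊗ x^⊗i evaluates to a + i · x. Evaluating each term at x = 8:
  Term 0 contributes -2 + 0 · 8 = -2
  Term 1 contributes -5 + 1 · 8 = 3
  Term 2 contributes -2 + 2 · 8 = 14
  Term 3 contributes 10 + 3 · 8 = 34
p(8) = ⊕ of these = min[-2, 3, 14, 34] = -2.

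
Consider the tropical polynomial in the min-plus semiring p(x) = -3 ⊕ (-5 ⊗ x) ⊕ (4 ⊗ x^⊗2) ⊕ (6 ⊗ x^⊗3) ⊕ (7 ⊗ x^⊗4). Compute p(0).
p(0) = -5

A tropical monomial a ⊗ x^⊗i evaluates to a + i · x. Evaluating each term at x = 0:
  Term 0 contributes -3 + 0 · 0 = -3
  Term 1 contributes -5 + 1 · 0 = -5
  Term 2 contributes 4 + 2 · 0 = 4
  Term 3 contributes 6 + 3 · 0 = 6
  Term 4 contributes 7 + 4 · 0 = 7
p(0) = ⊕ of these = min[-3, -5, 4, 6, 7] = -5.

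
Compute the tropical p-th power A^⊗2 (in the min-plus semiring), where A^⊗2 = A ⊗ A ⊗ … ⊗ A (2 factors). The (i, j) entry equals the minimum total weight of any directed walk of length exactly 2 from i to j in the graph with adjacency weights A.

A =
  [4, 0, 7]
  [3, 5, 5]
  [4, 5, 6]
A^⊗2 =
  [3, 4, 5]
  [7, 3, 10]
  [8, 4, 10]

Each entry (A^⊗2)_ij equals the minimum over all length-2 walks i = v_0 → v_1 → … → v_2 = j of Σ_t A[v_t][v_{t+1}]. For example, for (i, j) = (0, 2) we minimise over 3 possible intermediate vertex sequences; the minimum is 5, attained along the walk 0 → 1 → 2.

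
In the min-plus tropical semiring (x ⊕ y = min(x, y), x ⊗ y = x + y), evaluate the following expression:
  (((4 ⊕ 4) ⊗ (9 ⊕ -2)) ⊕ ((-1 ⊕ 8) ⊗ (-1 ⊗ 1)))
(((4 ⊕ 4) ⊗ (9 ⊕ -2)) ⊕ ((-1 ⊕ 8) ⊗ (-1 ⊗ 1))) = -1

Expand innermost to outermost. Recall ⊕ takes the minimum of its arguments and ⊗ takes their sum. Working out the expression (((4 ⊕ 4) ⊗ (9 ⊕ -2)) ⊕ ((-1 ⊕ 8) ⊗ (-1 ⊗ 1))) gives -1.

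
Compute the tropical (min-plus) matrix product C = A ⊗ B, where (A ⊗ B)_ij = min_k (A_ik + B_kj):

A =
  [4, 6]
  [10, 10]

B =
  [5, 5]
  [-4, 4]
A ⊗ B =
  [2, 9]
  [6, 14]

Apply the min-plus product entry-by-entry:
  C[0][0] = min over k of (A[0][0] + B[0][0] = 4 + 5 = 9, A[0][1] + B[1][0] = 6 + -4 = 2) = 2 (attained at k = 1)
  C[0][1] = min over k of (A[0][0] + B[0][1] = 4 + 5 = 9, A[0][1] + B[1][1] = 6 + 4 = 10) = 9 (attained at k = 0)
  C[1][0] = min over k of (A[1][0] + B[0][0] = 10 + 5 = 15, A[1][1] + B[1][0] = 10 + -4 = 6) = 6 (attained at k = 1)
  C[1][1] = min over k of (A[1][0] + B[0][1] = 10 + 5 = 15, A[1][1] + B[1][1] = 10 + 4 = 14) = 14 (attained at k = 1)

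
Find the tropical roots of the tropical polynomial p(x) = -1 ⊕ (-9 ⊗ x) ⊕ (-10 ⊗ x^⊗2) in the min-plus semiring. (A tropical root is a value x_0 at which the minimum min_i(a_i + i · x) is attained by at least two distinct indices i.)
Roots: {1, 8}

Each tropical root is a break point of the lower envelope of the lines y = a_i + i · x (there are 3 lines, with slopes 0, 1, ..., 2). Only the lines that attain the minimum somewhere contribute to roots; other lines are dominated. Here the surviving (envelope) indices are i = 2, i = 1, i = 0.
Intersections between consecutive envelope lines give the roots: for adjacent envelope indices i < j the intersection is x = (a_i − a_j) / (j − i). Reading off the sorted break points: {1, 8}.
Verification: at each break x_0, at least two indices attain the minimum of min_i(a_i + i · x_0).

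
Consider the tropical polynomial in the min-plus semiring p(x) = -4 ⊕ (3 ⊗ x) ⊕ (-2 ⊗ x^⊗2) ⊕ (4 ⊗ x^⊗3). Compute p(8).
p(8) = -4

A tropical monomial a ⊗ x^⊗i evaluates to a + i · x. Evaluating each term at x = 8:
  Term 0 contributes -4 + 0 · 8 = -4
  Term 1 contributes 3 + 1 · 8 = 11
  Term 2 contributes -2 + 2 · 8 = 14
  Term 3 contributes 4 + 3 · 8 = 28
p(8) = ⊕ of these = min[-4, 11, 14, 28] = -4.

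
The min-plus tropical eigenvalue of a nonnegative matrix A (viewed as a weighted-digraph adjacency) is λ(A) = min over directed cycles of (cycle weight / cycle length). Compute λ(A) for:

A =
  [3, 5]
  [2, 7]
λ(A) = 3

Enumerate directed cycles and compute their means (weight / length). Sample:
  cycle 0 → 0: weight = 3, length = 1, mean = 3/1 ≈ 3.000
  cycle 1 → 1: weight = 7, length = 1, mean = 7/1 ≈ 7.000
  cycle 0 → 1 → 0: weight = 7, length = 2, mean = 7/2 ≈ 3.500
  cycle 1 → 0 → 1: weight = 7, length = 2, mean = 7/2 ≈ 3.500
Minimum mean = 3.000, attained e.g. along the cycle 0 → 0 with weight 3 and length 1. So λ(A) = 3/1 = 3.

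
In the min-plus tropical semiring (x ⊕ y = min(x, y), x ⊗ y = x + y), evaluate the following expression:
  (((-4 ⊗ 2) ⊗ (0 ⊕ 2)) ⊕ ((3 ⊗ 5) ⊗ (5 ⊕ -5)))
(((-4 ⊗ 2) ⊗ (0 ⊕ 2)) ⊕ ((3 ⊗ 5) ⊗ (5 ⊕ -5))) = -2

Expand innermost to outermost. Recall ⊕ takes the minimum of its arguments and ⊗ takes their sum. Working out the expression (((-4 ⊗ 2) ⊗ (0 ⊕ 2)) ⊕ ((3 ⊗ 5) ⊗ (5 ⊕ -5))) gives -2.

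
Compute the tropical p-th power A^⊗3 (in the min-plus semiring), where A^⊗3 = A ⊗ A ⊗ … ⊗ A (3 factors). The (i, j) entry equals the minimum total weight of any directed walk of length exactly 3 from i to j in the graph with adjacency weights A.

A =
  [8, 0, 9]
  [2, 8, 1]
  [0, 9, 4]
A^⊗3 =
  [1, 2, 5]
  [4, 1, 3]
  [2, 4, 1]

Each entry (A^⊗3)_ij equals the minimum over all length-3 walks i = v_0 → v_1 → … → v_3 = j of Σ_t A[v_t][v_{t+1}]. For example, for (i, j) = (0, 2) we minimise over 9 possible intermediate vertex sequences; the minimum is 5, attained along the walk 0 → 1 → 2 → 2.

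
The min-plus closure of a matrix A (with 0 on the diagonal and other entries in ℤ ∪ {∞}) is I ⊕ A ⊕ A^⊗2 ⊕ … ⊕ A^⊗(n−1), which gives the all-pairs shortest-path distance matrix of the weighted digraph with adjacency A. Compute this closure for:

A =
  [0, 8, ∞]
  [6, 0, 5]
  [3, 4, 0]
Closure =
  [0, 8, 13]
  [6, 0, 5]
  [3, 4, 0]

This is the Floyd-Warshall all-pairs shortest-path computation. For each intermediate vertex k = 0, 1, …, 2, update dist[i][j] ← min(dist[i][j], dist[i][k] + dist[k][j]). The final matrix gives, for each (i, j), the minimum total weight of any directed path from i to j (possibly empty when i = j).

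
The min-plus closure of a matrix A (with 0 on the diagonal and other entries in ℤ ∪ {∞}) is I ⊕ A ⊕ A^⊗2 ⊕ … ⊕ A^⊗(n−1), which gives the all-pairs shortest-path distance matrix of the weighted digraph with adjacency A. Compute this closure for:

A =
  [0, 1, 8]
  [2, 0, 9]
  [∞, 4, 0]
Closure =
  [0, 1, 8]
  [2, 0, 9]
  [6, 4, 0]

This is the Floyd-Warshall all-pairs shortest-path computation. For each intermediate vertex k = 0, 1, …, 2, update dist[i][j] ← min(dist[i][j], dist[i][k] + dist[k][j]). The final matrix gives, for each (i, j), the minimum total weight of any directed path from i to j (possibly empty when i = j).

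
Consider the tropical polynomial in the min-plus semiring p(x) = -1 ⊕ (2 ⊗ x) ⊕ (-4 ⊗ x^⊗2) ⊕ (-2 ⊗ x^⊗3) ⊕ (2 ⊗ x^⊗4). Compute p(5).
p(5) = -1

A tropical monomial a ⊗ x^⊗i evaluates to a + i · x. Evaluating each term at x = 5:
  Term 0 contributes -1 + 0 · 5 = -1
  Term 1 contributes 2 + 1 · 5 = 7
  Term 2 contributes -4 + 2 · 5 = 6
  Term 3 contributes -2 + 3 · 5 = 13
  Term 4 contributes 2 + 4 · 5 = 22
p(5) = ⊕ of these = min[-1, 7, 6, 13, 22] = -1.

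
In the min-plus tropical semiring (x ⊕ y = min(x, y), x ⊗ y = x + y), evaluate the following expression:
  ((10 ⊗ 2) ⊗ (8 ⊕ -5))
((10 ⊗ 2) ⊗ (8 ⊕ -5)) = 7

Expand innermost to outermost. Recall ⊕ takes the minimum of its arguments and ⊗ takes their sum. Working out the expression ((10 ⊗ 2) ⊗ (8 ⊕ -5)) gives 7.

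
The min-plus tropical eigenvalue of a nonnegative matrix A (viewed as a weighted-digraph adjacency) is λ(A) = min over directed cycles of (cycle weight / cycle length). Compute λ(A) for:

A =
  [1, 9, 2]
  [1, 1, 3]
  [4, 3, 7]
λ(A) = 1

Enumerate directed cycles and compute their means (weight / length). Sample:
  cycle 0 → 0: weight = 1, length = 1, mean = 1/1 ≈ 1.000
  cycle 1 → 1: weight = 1, length = 1, mean = 1/1 ≈ 1.000
  cycle 2 → 2: weight = 7, length = 1, mean = 7/1 ≈ 7.000
  cycle 0 → 1 → 0: weight = 10, length = 2, mean = 10/2 ≈ 5.000
  cycle 0 → 2 → 0: weight = 6, length = 2, mean = 6/2 ≈ 3.000
  cycle 1 → 0 → 1: weight = 10, length = 2, mean = 10/2 ≈ 5.000
Minimum mean = 1.000, attained e.g. along the cycle 0 → 0 with weight 1 and length 1. So λ(A) = 1/1 = 1.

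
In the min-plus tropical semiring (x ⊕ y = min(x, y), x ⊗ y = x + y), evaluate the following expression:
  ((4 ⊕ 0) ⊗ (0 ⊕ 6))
((4 ⊕ 0) ⊗ (0 ⊕ 6)) = 0

Expand innermost to outermost. Recall ⊕ takes the minimum of its arguments and ⊗ takes their sum. Working out the expression ((4 ⊕ 0) ⊗ (0 ⊕ 6)) gives 0.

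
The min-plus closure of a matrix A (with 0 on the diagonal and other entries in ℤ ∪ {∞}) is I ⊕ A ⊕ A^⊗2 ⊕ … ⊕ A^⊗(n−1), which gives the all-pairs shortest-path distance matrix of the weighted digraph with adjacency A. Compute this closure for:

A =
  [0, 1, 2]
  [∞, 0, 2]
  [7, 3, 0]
Closure =
  [0, 1, 2]
  [9, 0, 2]
  [7, 3, 0]

This is the Floyd-Warshall all-pairs shortest-path computation. For each intermediate vertex k = 0, 1, …, 2, update dist[i][j] ← min(dist[i][j], dist[i][k] + dist[k][j]). The final matrix gives, for each (i, j), the minimum total weight of any directed path from i to j (possibly empty when i = j).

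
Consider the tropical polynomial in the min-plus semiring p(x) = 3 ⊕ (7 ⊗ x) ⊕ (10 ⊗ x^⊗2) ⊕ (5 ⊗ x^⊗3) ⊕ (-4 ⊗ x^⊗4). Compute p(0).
p(0) = -4

A tropical monomial a ⊗ x^⊗i evaluates to a + i · x. Evaluating each term at x = 0:
  Term 0 contributes 3 + 0 · 0 = 3
  Term 1 contributes 7 + 1 · 0 = 7
  Term 2 contributes 10 + 2 · 0 = 10
  Term 3 contributes 5 + 3 · 0 = 5
  Term 4 contributes -4 + 4 · 0 = -4
p(0) = ⊕ of these = min[3, 7, 10, 5, -4] = -4.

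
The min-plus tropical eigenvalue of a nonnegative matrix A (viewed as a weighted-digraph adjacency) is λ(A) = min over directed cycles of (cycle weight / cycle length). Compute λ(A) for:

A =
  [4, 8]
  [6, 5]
λ(A) = 4

Enumerate directed cycles and compute their means (weight / length). Sample:
  cycle 0 → 0: weight = 4, length = 1, mean = 4/1 ≈ 4.000
  cycle 1 → 1: weight = 5, length = 1, mean = 5/1 ≈ 5.000
  cycle 0 → 1 → 0: weight = 14, length = 2, mean = 14/2 ≈ 7.000
  cycle 1 → 0 → 1: weight = 14, length = 2, mean = 14/2 ≈ 7.000
Minimum mean = 4.000, attained e.g. along the cycle 0 → 0 with weight 4 and length 1. So λ(A) = 4/1 = 4.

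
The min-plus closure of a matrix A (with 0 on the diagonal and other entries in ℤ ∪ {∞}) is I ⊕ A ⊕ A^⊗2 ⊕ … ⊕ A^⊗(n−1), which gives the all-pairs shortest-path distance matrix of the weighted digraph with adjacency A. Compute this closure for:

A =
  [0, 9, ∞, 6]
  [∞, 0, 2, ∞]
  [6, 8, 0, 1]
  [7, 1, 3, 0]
Closure =
  [0, 7, 9, 6]
  [8, 0, 2, 3]
  [6, 2, 0, 1]
  [7, 1, 3, 0]

This is the Floyd-Warshall all-pairs shortest-path computation. For each intermediate vertex k = 0, 1, …, 3, update dist[i][j] ← min(dist[i][j], dist[i][k] + dist[k][j]). The final matrix gives, for each (i, j), the minimum total weight of any directed path from i to j (possibly empty when i = j).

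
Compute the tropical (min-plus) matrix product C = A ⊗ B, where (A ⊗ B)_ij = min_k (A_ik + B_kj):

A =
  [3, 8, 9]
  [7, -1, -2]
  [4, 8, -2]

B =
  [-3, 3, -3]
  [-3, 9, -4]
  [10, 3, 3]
A ⊗ B =
  [0, 6, 0]
  [-4, 1, -5]
  [1, 1, 1]

Apply the min-plus product entry-by-entry:
  C[0][0] = min over k of (A[0][0] + B[0][0] = 3 + -3 = 0, A[0][1] + B[1][0] = 8 + -3 = 5, A[0][2] + B[2][0] = 9 + 10 = 19) = 0 (attained at k = 0)
  C[0][1] = min over k of (A[0][0] + B[0][1] = 3 + 3 = 6, A[0][1] + B[1][1] = 8 + 9 = 17, A[0][2] + B[2][1] = 9 + 3 = 12) = 6 (attained at k = 0)
  C[0][2] = min over k of (A[0][0] + B[0][2] = 3 + -3 = 0, A[0][1] + B[1][2] = 8 + -4 = 4, A[0][2] + B[2][2] = 9 + 3 = 12) = 0 (attained at k = 0)
  C[1][0] = min over k of (A[1][0] + B[0][0] = 7 + -3 = 4, A[1][1] + B[1][0] = -1 + -3 = -4, A[1][2] + B[2][0] = -2 + 10 = 8) = -4 (attained at k = 1)
  C[1][1] = min over k of (A[1][0] + B[0][1] = 7 + 3 = 10, A[1][1] + B[1][1] = -1 + 9 = 8, A[1][2] + B[2][1] = -2 + 3 = 1) = 1 (attained at k = 2)
  C[1][2] = min over k of (A[1][0] + B[0][2] = 7 + -3 = 4, A[1][1] + B[1][2] = -1 + -4 = -5, A[1][2] + B[2][2] = -2 + 3 = 1) = -5 (attained at k = 1)
  C[2][0] = min over k of (A[2][0] + B[0][0] = 4 + -3 = 1, A[2][1] + B[1][0] = 8 + -3 = 5, A[2][2] + B[2][0] = -2 + 10 = 8) = 1 (attained at k = 0)
  C[2][1] = min over k of (A[2][0] + B[0][1] = 4 + 3 = 7, A[2][1] + B[1][1] = 8 + 9 = 17, A[2][2] + B[2][1] = -2 + 3 = 1) = 1 (attained at k = 2)
  C[2][2] = min over k of (A[2][0] + B[0][2] = 4 + -3 = 1, A[2][1] + B[1][2] = 8 + -4 = 4, A[2][2] + B[2][2] = -2 + 3 = 1) = 1 (attained at k = 0)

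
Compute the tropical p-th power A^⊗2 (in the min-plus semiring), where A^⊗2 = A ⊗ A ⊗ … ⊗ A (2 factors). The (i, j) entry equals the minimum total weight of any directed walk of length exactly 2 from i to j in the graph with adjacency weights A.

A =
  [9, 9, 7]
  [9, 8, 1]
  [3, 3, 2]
A^⊗2 =
  [10, 10, 9]
  [4, 4, 3]
  [5, 5, 4]

Each entry (A^⊗2)_ij equals the minimum over all length-2 walks i = v_0 → v_1 → … → v_2 = j of Σ_t A[v_t][v_{t+1}]. For example, for (i, j) = (0, 2) we minimise over 3 possible intermediate vertex sequences; the minimum is 9, attained along the walk 0 → 2 → 2.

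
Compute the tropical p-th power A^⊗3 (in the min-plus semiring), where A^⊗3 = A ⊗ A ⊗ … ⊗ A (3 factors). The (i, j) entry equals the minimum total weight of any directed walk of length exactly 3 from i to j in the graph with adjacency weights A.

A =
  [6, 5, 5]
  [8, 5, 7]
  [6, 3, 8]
A^⊗3 =
  [16, 13, 15]
  [18, 15, 17]
  [16, 13, 15]

Each entry (A^⊗3)_ij equals the minimum over all length-3 walks i = v_0 → v_1 → … → v_3 = j of Σ_t A[v_t][v_{t+1}]. For example, for (i, j) = (0, 2) we minimise over 9 possible intermediate vertex sequences; the minimum is 15, attained along the walk 0 → 2 → 1 → 2.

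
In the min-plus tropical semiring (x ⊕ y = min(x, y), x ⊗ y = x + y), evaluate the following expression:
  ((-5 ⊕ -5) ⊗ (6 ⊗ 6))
((-5 ⊕ -5) ⊗ (6 ⊗ 6)) = 7

Expand innermost to outermost. Recall ⊕ takes the minimum of its arguments and ⊗ takes their sum. Working out the expression ((-5 ⊕ -5) ⊗ (6 ⊗ 6)) gives 7.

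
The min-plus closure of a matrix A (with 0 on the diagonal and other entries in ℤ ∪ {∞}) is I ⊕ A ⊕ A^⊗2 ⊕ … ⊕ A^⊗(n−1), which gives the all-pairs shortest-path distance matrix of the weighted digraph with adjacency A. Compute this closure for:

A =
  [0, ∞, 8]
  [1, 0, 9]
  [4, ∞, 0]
Closure =
  [0, ∞, 8]
  [1, 0, 9]
  [4, ∞, 0]

This is the Floyd-Warshall all-pairs shortest-path computation. For each intermediate vertex k = 0, 1, …, 2, update dist[i][j] ← min(dist[i][j], dist[i][k] + dist[k][j]). The final matrix gives, for each (i, j), the minimum total weight of any directed path from i to j (possibly empty when i = j).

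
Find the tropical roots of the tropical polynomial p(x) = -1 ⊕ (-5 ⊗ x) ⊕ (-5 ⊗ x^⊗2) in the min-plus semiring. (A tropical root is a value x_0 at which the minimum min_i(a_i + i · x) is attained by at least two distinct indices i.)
Roots: {0, 4}

Each tropical root is a break point of the lower envelope of the lines y = a_i + i · x (there are 3 lines, with slopes 0, 1, ..., 2). Only the lines that attain the minimum somewhere contribute to roots; other lines are dominated. Here the surviving (envelope) indices are i = 2, i = 1, i = 0.
Intersections between consecutive envelope lines give the roots: for adjacent envelope indices i < j the intersection is x = (a_i − a_j) / (j − i). Reading off the sorted break points: {0, 4}.
Verification: at each break x_0, at least two indices attain the minimum of min_i(a_i + i · x_0).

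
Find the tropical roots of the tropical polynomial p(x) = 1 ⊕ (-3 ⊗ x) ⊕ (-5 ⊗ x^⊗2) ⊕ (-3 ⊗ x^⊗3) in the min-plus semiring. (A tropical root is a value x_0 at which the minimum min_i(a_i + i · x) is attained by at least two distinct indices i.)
Roots: {-2, 2, 4}

Each tropical root is a break point of the lower envelope of the lines y = a_i + i · x (there are 4 lines, with slopes 0, 1, ..., 3). Only the lines that attain the minimum somewhere contribute to roots; other lines are dominated. Here the surviving (envelope) indices are i = 3, i = 2, i = 1, i = 0.
Intersections between consecutive envelope lines give the roots: for adjacent envelope indices i < j the intersection is x = (a_i − a_j) / (j − i). Reading off the sorted break points: {-2, 2, 4}.
Verification: at each break x_0, at least two indices attain the minimum of min_i(a_i + i · x_0).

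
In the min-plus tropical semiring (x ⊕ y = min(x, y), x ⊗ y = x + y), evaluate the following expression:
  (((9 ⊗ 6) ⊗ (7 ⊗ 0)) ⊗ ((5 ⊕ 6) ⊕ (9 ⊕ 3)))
(((9 ⊗ 6) ⊗ (7 ⊗ 0)) ⊗ ((5 ⊕ 6) ⊕ (9 ⊕ 3))) = 25

Expand innermost to outermost. Recall ⊕ takes the minimum of its arguments and ⊗ takes their sum. Working out the expression (((9 ⊗ 6) ⊗ (7 ⊗ 0)) ⊗ ((5 ⊕ 6) ⊕ (9 ⊕ 3))) gives 25.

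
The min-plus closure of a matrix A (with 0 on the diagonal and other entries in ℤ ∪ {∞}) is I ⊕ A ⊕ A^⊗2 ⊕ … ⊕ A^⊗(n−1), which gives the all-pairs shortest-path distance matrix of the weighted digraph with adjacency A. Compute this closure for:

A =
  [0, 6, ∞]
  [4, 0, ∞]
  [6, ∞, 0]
Closure =
  [0, 6, ∞]
  [4, 0, ∞]
  [6, 12, 0]

This is the Floyd-Warshall all-pairs shortest-path computation. For each intermediate vertex k = 0, 1, …, 2, update dist[i][j] ← min(dist[i][j], dist[i][k] + dist[k][j]). The final matrix gives, for each (i, j), the minimum total weight of any directed path from i to j (possibly empty when i = j).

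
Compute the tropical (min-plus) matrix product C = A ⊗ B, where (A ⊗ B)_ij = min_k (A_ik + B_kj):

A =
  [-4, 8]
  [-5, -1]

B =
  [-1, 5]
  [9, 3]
A ⊗ B =
  [-5, 1]
  [-6, 0]

Apply the min-plus product entry-by-entry:
  C[0][0] = min over k of (A[0][0] + B[0][0] = -4 + -1 = -5, A[0][1] + B[1][0] = 8 + 9 = 17) = -5 (attained at k = 0)
  C[0][1] = min over k of (A[0][0] + B[0][1] = -4 + 5 = 1, A[0][1] + B[1][1] = 8 + 3 = 11) = 1 (attained at k = 0)
  C[1][0] = min over k of (A[1][0] + B[0][0] = -5 + -1 = -6, A[1][1] + B[1][0] = -1 + 9 = 8) = -6 (attained at k = 0)
  C[1][1] = min over k of (A[1][0] + B[0][1] = -5 + 5 = 0, A[1][1] + B[1][1] = -1 + 3 = 2) = 0 (attained at k = 0)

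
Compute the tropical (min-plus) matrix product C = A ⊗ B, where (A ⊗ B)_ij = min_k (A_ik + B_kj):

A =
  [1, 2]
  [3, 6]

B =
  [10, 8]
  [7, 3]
A ⊗ B =
  [9, 5]
  [13, 9]

Apply the min-plus product entry-by-entry:
  C[0][0] = min over k of (A[0][0] + B[0][0] = 1 + 10 = 11, A[0][1] + B[1][0] = 2 + 7 = 9) = 9 (attained at k = 1)
  C[0][1] = min over k of (A[0][0] + B[0][1] = 1 + 8 = 9, A[0][1] + B[1][1] = 2 + 3 = 5) = 5 (attained at k = 1)
  C[1][0] = min over k of (A[1][0] + B[0][0] = 3 + 10 = 13, A[1][1] + B[1][0] = 6 + 7 = 13) = 13 (attained at k = 0)
  C[1][1] = min over k of (A[1][0] + B[0][1] = 3 + 8 = 11, A[1][1] + B[1][1] = 6 + 3 = 9) = 9 (attained at k = 1)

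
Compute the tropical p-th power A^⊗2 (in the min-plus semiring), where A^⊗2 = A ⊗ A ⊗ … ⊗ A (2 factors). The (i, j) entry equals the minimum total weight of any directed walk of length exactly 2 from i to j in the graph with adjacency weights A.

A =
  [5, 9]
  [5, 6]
A^⊗2 =
  [10, 14]
  [10, 12]

Each entry (A^⊗2)_ij equals the minimum over all length-2 walks i = v_0 → v_1 → … → v_2 = j of Σ_t A[v_t][v_{t+1}]. For example, for (i, j) = (0, 1) we minimise over 2 possible intermediate vertex sequences; the minimum is 14, attained along the walk 0 → 0 → 1.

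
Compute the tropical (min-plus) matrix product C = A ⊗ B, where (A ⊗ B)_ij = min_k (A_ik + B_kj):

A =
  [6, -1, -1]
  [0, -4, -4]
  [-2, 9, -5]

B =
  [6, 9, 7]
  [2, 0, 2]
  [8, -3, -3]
A ⊗ B =
  [1, -4, -4]
  [-2, -7, -7]
  [3, -8, -8]

Apply the min-plus product entry-by-entry:
  C[0][0] = min over k of (A[0][0] + B[0][0] = 6 + 6 = 12, A[0][1] + B[1][0] = -1 + 2 = 1, A[0][2] + B[2][0] = -1 + 8 = 7) = 1 (attained at k = 1)
  C[0][1] = min over k of (A[0][0] + B[0][1] = 6 + 9 = 15, A[0][1] + B[1][1] = -1 + 0 = -1, A[0][2] + B[2][1] = -1 + -3 = -4) = -4 (attained at k = 2)
  C[0][2] = min over k of (A[0][0] + B[0][2] = 6 + 7 = 13, A[0][1] + B[1][2] = -1 + 2 = 1, A[0][2] + B[2][2] = -1 + -3 = -4) = -4 (attained at k = 2)
  C[1][0] = min over k of (A[1][0] + B[0][0] = 0 + 6 = 6, A[1][1] + B[1][0] = -4 + 2 = -2, A[1][2] + B[2][0] = -4 + 8 = 4) = -2 (attained at k = 1)
  C[1][1] = min over k of (A[1][0] + B[0][1] = 0 + 9 = 9, A[1][1] + B[1][1] = -4 + 0 = -4, A[1][2] + B[2][1] = -4 + -3 = -7) = -7 (attained at k = 2)
  C[1][2] = min over k of (A[1][0] + B[0][2] = 0 + 7 = 7, A[1][1] + B[1][2] = -4 + 2 = -2, A[1][2] + B[2][2] = -4 + -3 = -7) = -7 (attained at k = 2)
  C[2][0] = min over k of (A[2][0] + B[0][0] = -2 + 6 = 4, A[2][1] + B[1][0] = 9 + 2 = 11, A[2][2] + B[2][0] = -5 + 8 = 3) = 3 (attained at k = 2)
  C[2][1] = min over k of (A[2][0] + B[0][1] = -2 + 9 = 7, A[2][1] + B[1][1] = 9 + 0 = 9, A[2][2] + B[2][1] = -5 + -3 = -8) = -8 (attained at k = 2)
  C[2][2] = min over k of (A[2][0] + B[0][2] = -2 + 7 = 5, A[2][1] + B[1][2] = 9 + 2 = 11, A[2][2] + B[2][2] = -5 + -3 = -8) = -8 (attained at k = 2)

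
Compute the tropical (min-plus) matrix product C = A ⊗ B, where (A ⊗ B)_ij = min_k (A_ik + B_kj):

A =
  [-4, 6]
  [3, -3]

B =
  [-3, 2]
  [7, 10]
A ⊗ B =
  [-7, -2]
  [0, 5]

Apply the min-plus product entry-by-entry:
  C[0][0] = min over k of (A[0][0] + B[0][0] = -4 + -3 = -7, A[0][1] + B[1][0] = 6 + 7 = 13) = -7 (attained at k = 0)
  C[0][1] = min over k of (A[0][0] + B[0][1] = -4 + 2 = -2, A[0][1] + B[1][1] = 6 + 10 = 16) = -2 (attained at k = 0)
  C[1][0] = min over k of (A[1][0] + B[0][0] = 3 + -3 = 0, A[1][1] + B[1][0] = -3 + 7 = 4) = 0 (attained at k = 0)
  C[1][1] = min over k of (A[1][0] + B[0][1] = 3 + 2 = 5, A[1][1] + B[1][1] = -3 + 10 = 7) = 5 (attained at k = 0)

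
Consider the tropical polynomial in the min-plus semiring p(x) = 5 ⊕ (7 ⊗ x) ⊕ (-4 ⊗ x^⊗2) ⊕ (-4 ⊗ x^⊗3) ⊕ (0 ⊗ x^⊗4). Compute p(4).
p(4) = 4

A tropical monomial a ⊗ x^⊗i evaluates to a + i · x. Evaluating each term at x = 4:
  Term 0 contributes 5 + 0 · 4 = 5
  Term 1 contributes 7 + 1 · 4 = 11
  Term 2 contributes -4 + 2 · 4 = 4
  Term 3 contributes -4 + 3 · 4 = 8
  Term 4 contributes 0 + 4 · 4 = 16
p(4) = ⊕ of these = min[5, 11, 4, 8, 16] = 4.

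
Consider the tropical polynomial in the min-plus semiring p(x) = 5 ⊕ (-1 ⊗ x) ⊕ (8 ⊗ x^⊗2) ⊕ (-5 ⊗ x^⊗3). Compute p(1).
p(1) = -2

A tropical monomial a ⊗ x^⊗i evaluates to a + i · x. Evaluating each term at x = 1:
  Term 0 contributes 5 + 0 · 1 = 5
  Term 1 contributes -1 + 1 · 1 = 0
  Term 2 contributes 8 + 2 · 1 = 10
  Term 3 contributes -5 + 3 · 1 = -2
p(1) = ⊕ of these = min[5, 0, 10, -2] = -2.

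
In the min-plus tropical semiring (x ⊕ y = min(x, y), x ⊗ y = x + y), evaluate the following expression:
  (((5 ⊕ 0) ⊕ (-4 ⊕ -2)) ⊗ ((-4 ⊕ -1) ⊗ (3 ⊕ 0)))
(((5 ⊕ 0) ⊕ (-4 ⊕ -2)) ⊗ ((-4 ⊕ -1) ⊗ (3 ⊕ 0))) = -8

Expand innermost to outermost. Recall ⊕ takes the minimum of its arguments and ⊗ takes their sum. Working out the expression (((5 ⊕ 0) ⊕ (-4 ⊕ -2)) ⊗ ((-4 ⊕ -1) ⊗ (3 ⊕ 0))) gives -8.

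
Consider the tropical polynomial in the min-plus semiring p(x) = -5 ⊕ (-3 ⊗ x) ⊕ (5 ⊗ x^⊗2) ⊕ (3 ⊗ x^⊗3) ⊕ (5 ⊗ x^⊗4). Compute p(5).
p(5) = -5

A tropical monomial a ⊗ x^⊗i evaluates to a + i · x. Evaluating each term at x = 5:
  Term 0 contributes -5 + 0 · 5 = -5
  Term 1 contributes -3 + 1 · 5 = 2
  Term 2 contributes 5 + 2 · 5 = 15
  Term 3 contributes 3 + 3 · 5 = 18
  Term 4 contributes 5 + 4 · 5 = 25
p(5) = ⊕ of these = min[-5, 2, 15, 18, 25] = -5.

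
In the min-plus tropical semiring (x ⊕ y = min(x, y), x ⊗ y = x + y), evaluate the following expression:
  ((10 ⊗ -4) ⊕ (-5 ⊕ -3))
((10 ⊗ -4) ⊕ (-5 ⊕ -3)) = -5

Expand innermost to outermost. Recall ⊕ takes the minimum of its arguments and ⊗ takes their sum. Working out the expression ((10 ⊗ -4) ⊕ (-5 ⊕ -3)) gives -5.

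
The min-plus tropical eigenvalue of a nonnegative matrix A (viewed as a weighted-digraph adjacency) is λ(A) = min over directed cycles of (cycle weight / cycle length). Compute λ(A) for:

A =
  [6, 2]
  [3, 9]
λ(A) = 5/2

Enumerate directed cycles and compute their means (weight / length). Sample:
  cycle 0 → 0: weight = 6, length = 1, mean = 6/1 ≈ 6.000
  cycle 1 → 1: weight = 9, length = 1, mean = 9/1 ≈ 9.000
  cycle 0 → 1 → 0: weight = 5, length = 2, mean = 5/2 ≈ 2.500
  cycle 1 → 0 → 1: weight = 5, length = 2, mean = 5/2 ≈ 2.500
Minimum mean = 2.500, attained e.g. along the cycle 0 → 1 → 0 with weight 5 and length 2. So λ(A) = 5/2 = 5/2.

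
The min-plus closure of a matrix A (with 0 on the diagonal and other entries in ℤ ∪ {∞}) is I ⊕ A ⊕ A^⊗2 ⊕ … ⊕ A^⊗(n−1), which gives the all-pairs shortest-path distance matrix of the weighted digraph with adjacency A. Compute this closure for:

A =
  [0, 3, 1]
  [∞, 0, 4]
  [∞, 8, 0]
Closure =
  [0, 3, 1]
  [∞, 0, 4]
  [∞, 8, 0]

This is the Floyd-Warshall all-pairs shortest-path computation. For each intermediate vertex k = 0, 1, …, 2, update dist[i][j] ← min(dist[i][j], dist[i][k] + dist[k][j]). The final matrix gives, for each (i, j), the minimum total weight of any directed path from i to j (possibly empty when i = j).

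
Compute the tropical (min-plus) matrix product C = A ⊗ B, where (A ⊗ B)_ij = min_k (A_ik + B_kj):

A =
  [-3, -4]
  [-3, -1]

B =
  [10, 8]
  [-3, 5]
A ⊗ B =
  [-7, 1]
  [-4, 4]

Apply the min-plus product entry-by-entry:
  C[0][0] = min over k of (A[0][0] + B[0][0] = -3 + 10 = 7, A[0][1] + B[1][0] = -4 + -3 = -7) = -7 (attained at k = 1)
  C[0][1] = min over k of (A[0][0] + B[0][1] = -3 + 8 = 5, A[0][1] + B[1][1] = -4 + 5 = 1) = 1 (attained at k = 1)
  C[1][0] = min over k of (A[1][0] + B[0][0] = -3 + 10 = 7, A[1][1] + B[1][0] = -1 + -3 = -4) = -4 (attained at k = 1)
  C[1][1] = min over k of (A[1][0] + B[0][1] = -3 + 8 = 5, A[1][1] + B[1][1] = -1 + 5 = 4) = 4 (attained at k = 1)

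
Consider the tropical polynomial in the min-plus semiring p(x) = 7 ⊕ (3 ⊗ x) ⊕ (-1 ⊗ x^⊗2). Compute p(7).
p(7) = 7

A tropical monomial a ⊗ x^⊗i evaluates to a + i · x. Evaluating each term at x = 7:
  Term 0 contributes 7 + 0 · 7 = 7
  Term 1 contributes 3 + 1 · 7 = 10
  Term 2 contributes -1 + 2 · 7 = 13
p(7) = ⊕ of these = min[7, 10, 13] = 7.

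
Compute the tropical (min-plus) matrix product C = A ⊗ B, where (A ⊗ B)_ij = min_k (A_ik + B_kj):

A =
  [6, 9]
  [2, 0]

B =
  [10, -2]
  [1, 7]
A ⊗ B =
  [10, 4]
  [1, 0]

Apply the min-plus product entry-by-entry:
  C[0][0] = min over k of (A[0][0] + B[0][0] = 6 + 10 = 16, A[0][1] + B[1][0] = 9 + 1 = 10) = 10 (attained at k = 1)
  C[0][1] = min over k of (A[0][0] + B[0][1] = 6 + -2 = 4, A[0][1] + B[1][1] = 9 + 7 = 16) = 4 (attained at k = 0)
  C[1][0] = min over k of (A[1][0] + B[0][0] = 2 + 10 = 12, A[1][1] + B[1][0] = 0 + 1 = 1) = 1 (attained at k = 1)
  C[1][1] = min over k of (A[1][0] + B[0][1] = 2 + -2 = 0, A[1][1] + B[1][1] = 0 + 7 = 7) = 0 (attained at k = 0)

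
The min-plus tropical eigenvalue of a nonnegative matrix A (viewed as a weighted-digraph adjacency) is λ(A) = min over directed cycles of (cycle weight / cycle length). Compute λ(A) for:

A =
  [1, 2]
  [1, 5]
λ(A) = 1

Enumerate directed cycles and compute their means (weight / length). Sample:
  cycle 0 → 0: weight = 1, length = 1, mean = 1/1 ≈ 1.000
  cycle 1 → 1: weight = 5, length = 1, mean = 5/1 ≈ 5.000
  cycle 0 → 1 → 0: weight = 3, length = 2, mean = 3/2 ≈ 1.500
  cycle 1 → 0 → 1: weight = 3, length = 2, mean = 3/2 ≈ 1.500
Minimum mean = 1.000, attained e.g. along the cycle 0 → 0 with weight 1 and length 1. So λ(A) = 1/1 = 1.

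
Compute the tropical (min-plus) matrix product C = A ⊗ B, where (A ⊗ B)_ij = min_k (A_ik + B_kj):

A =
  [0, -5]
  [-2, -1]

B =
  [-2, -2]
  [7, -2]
A ⊗ B =
  [-2, -7]
  [-4, -4]

Apply the min-plus product entry-by-entry:
  C[0][0] = min over k of (A[0][0] + B[0][0] = 0 + -2 = -2, A[0][1] + B[1][0] = -5 + 7 = 2) = -2 (attained at k = 0)
  C[0][1] = min over k of (A[0][0] + B[0][1] = 0 + -2 = -2, A[0][1] + B[1][1] = -5 + -2 = -7) = -7 (attained at k = 1)
  C[1][0] = min over k of (A[1][0] + B[0][0] = -2 + -2 = -4, A[1][1] + B[1][0] = -1 + 7 = 6) = -4 (attained at k = 0)
  C[1][1] = min over k of (A[1][0] + B[0][1] = -2 + -2 = -4, A[1][1] + B[1][1] = -1 + -2 = -3) = -4 (attained at k = 0)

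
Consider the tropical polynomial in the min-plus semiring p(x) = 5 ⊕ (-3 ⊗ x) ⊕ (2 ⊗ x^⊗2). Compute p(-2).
p(-2) = -5

A tropical monomial a ⊗ x^⊗i evaluates to a + i · x. Evaluating each term at x = -2:
  Term 0 contributes 5 + 0 · -2 = 5
  Term 1 contributes -3 + 1 · -2 = -5
  Term 2 contributes 2 + 2 · -2 = -2
p(-2) = ⊕ of these = min[5, -5, -2] = -5.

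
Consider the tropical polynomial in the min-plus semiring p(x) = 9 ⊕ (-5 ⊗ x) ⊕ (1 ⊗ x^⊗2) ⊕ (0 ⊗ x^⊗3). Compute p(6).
p(6) = 1

A tropical monomial a ⊗ x^⊗i evaluates to a + i · x. Evaluating each term at x = 6:
  Term 0 contributes 9 + 0 · 6 = 9
  Term 1 contributes -5 + 1 · 6 = 1
  Term 2 contributes 1 + 2 · 6 = 13
  Term 3 contributes 0 + 3 · 6 = 18
p(6) = ⊕ of these = min[9, 1, 13, 18] = 1.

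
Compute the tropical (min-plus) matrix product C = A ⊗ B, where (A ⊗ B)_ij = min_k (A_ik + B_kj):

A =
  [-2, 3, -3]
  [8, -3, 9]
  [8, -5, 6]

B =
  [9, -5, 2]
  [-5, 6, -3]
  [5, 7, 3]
A ⊗ B =
  [-2, -7, 0]
  [-8, 3, -6]
  [-10, 1, -8]

Apply the min-plus product entry-by-entry:
  C[0][0] = min over k of (A[0][0] + B[0][0] = -2 + 9 = 7, A[0][1] + B[1][0] = 3 + -5 = -2, A[0][2] + B[2][0] = -3 + 5 = 2) = -2 (attained at k = 1)
  C[0][1] = min over k of (A[0][0] + B[0][1] = -2 + -5 = -7, A[0][1] + B[1][1] = 3 + 6 = 9, A[0][2] + B[2][1] = -3 + 7 = 4) = -7 (attained at k = 0)
  C[0][2] = min over k of (A[0][0] + B[0][2] = -2 + 2 = 0, A[0][1] + B[1][2] = 3 + -3 = 0, A[0][2] + B[2][2] = -3 + 3 = 0) = 0 (attained at k = 0)
  C[1][0] = min over k of (A[1][0] + B[0][0] = 8 + 9 = 17, A[1][1] + B[1][0] = -3 + -5 = -8, A[1][2] + B[2][0] = 9 + 5 = 14) = -8 (attained at k = 1)
  C[1][1] = min over k of (A[1][0] + B[0][1] = 8 + -5 = 3, A[1][1] + B[1][1] = -3 + 6 = 3, A[1][2] + B[2][1] = 9 + 7 = 16) = 3 (attained at k = 0)
  C[1][2] = min over k of (A[1][0] + B[0][2] = 8 + 2 = 10, A[1][1] + B[1][2] = -3 + -3 = -6, A[1][2] + B[2][2] = 9 + 3 = 12) = -6 (attained at k = 1)
  C[2][0] = min over k of (A[2][0] + B[0][0] = 8 + 9 = 17, A[2][1] + B[1][0] = -5 + -5 = -10, A[2][2] + B[2][0] = 6 + 5 = 11) = -10 (attained at k = 1)
  C[2][1] = min over k of (A[2][0] + B[0][1] = 8 + -5 = 3, A[2][1] + B[1][1] = -5 + 6 = 1, A[2][2] + B[2][1] = 6 + 7 = 13) = 1 (attained at k = 1)
  C[2][2] = min over k of (A[2][0] + B[0][2] = 8 + 2 = 10, A[2][1] + B[1][2] = -5 + -3 = -8, A[2][2] + B[2][2] = 6 + 3 = 9) = -8 (attained at k = 1)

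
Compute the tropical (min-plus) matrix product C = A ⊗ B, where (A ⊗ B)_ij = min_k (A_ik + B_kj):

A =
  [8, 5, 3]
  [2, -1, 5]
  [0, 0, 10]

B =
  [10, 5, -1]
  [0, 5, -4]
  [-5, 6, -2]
A ⊗ B =
  [-2, 9, 1]
  [-1, 4, -5]
  [0, 5, -4]

Apply the min-plus product entry-by-entry:
  C[0][0] = min over k of (A[0][0] + B[0][0] = 8 + 10 = 18, A[0][1] + B[1][0] = 5 + 0 = 5, A[0][2] + B[2][0] = 3 + -5 = -2) = -2 (attained at k = 2)
  C[0][1] = min over k of (A[0][0] + B[0][1] = 8 + 5 = 13, A[0][1] + B[1][1] = 5 + 5 = 10, A[0][2] + B[2][1] = 3 + 6 = 9) = 9 (attained at k = 2)
  C[0][2] = min over k of (A[0][0] + B[0][2] = 8 + -1 = 7, A[0][1] + B[1][2] = 5 + -4 = 1, A[0][2] + B[2][2] = 3 + -2 = 1) = 1 (attained at k = 1)
  C[1][0] = min over k of (A[1][0] + B[0][0] = 2 + 10 = 12, A[1][1] + B[1][0] = -1 + 0 = -1, A[1][2] + B[2][0] = 5 + -5 = 0) = -1 (attained at k = 1)
  C[1][1] = min over k of (A[1][0] + B[0][1] = 2 + 5 = 7, A[1][1] + B[1][1] = -1 + 5 = 4, A[1][2] + B[2][1] = 5 + 6 = 11) = 4 (attained at k = 1)
  C[1][2] = min over k of (A[1][0] + B[0][2] = 2 + -1 = 1, A[1][1] + B[1][2] = -1 + -4 = -5, A[1][2] + B[2][2] = 5 + -2 = 3) = -5 (attained at k = 1)
  C[2][0] = min over k of (A[2][0] + B[0][0] = 0 + 10 = 10, A[2][1] + B[1][0] = 0 + 0 = 0, A[2][2] + B[2][0] = 10 + -5 = 5) = 0 (attained at k = 1)
  C[2][1] = min over k of (A[2][0] + B[0][1] = 0 + 5 = 5, A[2][1] + B[1][1] = 0 + 5 = 5, A[2][2] + B[2][1] = 10 + 6 = 16) = 5 (attained at k = 0)
  C[2][2] = min over k of (A[2][0] + B[0][2] = 0 + -1 = -1, A[2][1] + B[1][2] = 0 + -4 = -4, A[2][2] + B[2][2] = 10 + -2 = 8) = -4 (attained at k = 1)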